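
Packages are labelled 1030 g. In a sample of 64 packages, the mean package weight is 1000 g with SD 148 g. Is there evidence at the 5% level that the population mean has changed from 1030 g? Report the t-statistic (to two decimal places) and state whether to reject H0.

H0: μ = 1030; H1: μ ≠ 1030 (one-sample t-test, two-sided).
t = (x̄ − μ₀)/(s/√n) = (1000 − 1030)/(148/√64) = -1.62
df = n − 1 = 63
Two-sided p-value ≈ 0.1099
Since p ≈ 0.1099 > α = 0.05, fail to reject H0; the data do not provide sufficient evidence against H0.

t = -1.62; fail to reject H0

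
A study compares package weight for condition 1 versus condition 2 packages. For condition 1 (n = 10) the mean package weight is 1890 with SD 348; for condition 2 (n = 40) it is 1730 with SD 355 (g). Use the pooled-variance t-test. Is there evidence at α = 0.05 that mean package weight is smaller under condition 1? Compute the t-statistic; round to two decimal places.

Let group 1 = condition 1, group 2 = condition 2. H0: μ_1 = μ_2; H1: μ_1 < μ_2 (two-sample pooled-variance t-test, left-tailed).
s_p² = [(10−1)·348² + (40−1)·355²]/(10+40−2) = 125102
t = (1890 − 1730)/√[125102·(1/10 + 1/40)] = 1.28
df = n₁ + n₂ − 2 = 48
p-value = P(T ≤ 1.28) ≈ 0.8966
Since p ≈ 0.8966 > α = 0.05, fail to reject H0; the data do not provide sufficient evidence against H0.

1.28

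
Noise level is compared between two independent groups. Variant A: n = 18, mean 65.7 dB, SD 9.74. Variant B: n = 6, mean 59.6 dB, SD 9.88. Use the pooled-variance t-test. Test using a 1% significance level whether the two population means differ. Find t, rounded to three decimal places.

Let group 1 = variant A, group 2 = variant B. H0: μ_1 = μ_2; H1: μ_1 ≠ μ_2 (two-sample pooled-variance t-test, two-sided).
s_p² = [(18−1)·9.74² + (6−1)·9.88²]/(18+6−2) = 95.4919
t = (65.7 − 59.6)/√[95.4919·(1/18 + 1/6)] = 1.324
df = n₁ + n₂ − 2 = 22
Two-sided p-value ≈ 0.199
Since p ≈ 0.199 > α = 0.01, fail to reject H0; the data do not provide sufficient evidence against H0.

1.324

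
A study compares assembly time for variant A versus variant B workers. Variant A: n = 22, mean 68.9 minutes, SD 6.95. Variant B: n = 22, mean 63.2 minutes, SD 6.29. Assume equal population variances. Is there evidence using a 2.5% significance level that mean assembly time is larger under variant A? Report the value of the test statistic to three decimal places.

Let group 1 = variant A, group 2 = variant B. H0: μ_1 = μ_2; H1: μ_1 > μ_2 (two-sample pooled-variance t-test, right-tailed).
s_p² = [(22−1)·6.95² + (22−1)·6.29²]/(22+22−2) = 43.9333
t = (68.9 − 63.2)/√[43.9333·(1/22 + 1/22)] = 2.852
df = n₁ + n₂ − 2 = 42
p-value = P(T ≥ 2.852) ≈ 0.0034
Since p ≈ 0.0034 < α = 0.025, reject H0; the data support H1.

2.852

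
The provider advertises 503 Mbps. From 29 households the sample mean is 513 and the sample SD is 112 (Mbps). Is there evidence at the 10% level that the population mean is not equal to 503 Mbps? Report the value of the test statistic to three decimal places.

H0: μ = 503; H1: μ ≠ 503 (one-sample t-test, two-sided).
t = (x̄ − μ₀)/(s/√n) = (513 − 503)/(112/√29) = 0.481
df = n − 1 = 28
Two-sided p-value ≈ 0.634
Since p ≈ 0.634 > α = 0.1, fail to reject H0; the evidence is not statistically significant.

0.481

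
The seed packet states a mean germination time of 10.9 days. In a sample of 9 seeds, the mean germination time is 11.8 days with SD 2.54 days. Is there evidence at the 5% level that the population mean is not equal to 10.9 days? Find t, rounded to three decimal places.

1.063

H0: μ = 10.9; H1: μ ≠ 10.9 (one-sample t-test, two-sided).
t = (x̄ − μ₀)/(s/√n) = (11.8 − 10.9)/(2.54/√9) = 1.063
df = n − 1 = 8
Two-sided p-value ≈ 0.319
Since p ≈ 0.319 > α = 0.05, fail to reject H0; the evidence is not statistically significant.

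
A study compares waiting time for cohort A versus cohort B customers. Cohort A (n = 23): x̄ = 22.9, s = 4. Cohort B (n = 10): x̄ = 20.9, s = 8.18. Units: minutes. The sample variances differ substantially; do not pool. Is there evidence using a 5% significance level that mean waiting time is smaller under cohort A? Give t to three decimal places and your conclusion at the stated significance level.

Let group 1 = cohort A, group 2 = cohort B. H0: μ_1 = μ_2; H1: μ_1 < μ_2 (Welch's two-sample t-test, left-tailed).
t = (x̄_1 − x̄_2)/√(s_1²/n_1 + s_2²/n_2) = (22.9 − 20.9)/√(4²/23 + 8.18²/10) = 0.736
Welch–Satterthwaite df ≈ 10.92
p-value = P(T ≤ 0.736) ≈ 0.761
Since p ≈ 0.761 > α = 0.05, fail to reject H0; the data do not provide sufficient evidence against H0.

t = 0.736; fail to reject H0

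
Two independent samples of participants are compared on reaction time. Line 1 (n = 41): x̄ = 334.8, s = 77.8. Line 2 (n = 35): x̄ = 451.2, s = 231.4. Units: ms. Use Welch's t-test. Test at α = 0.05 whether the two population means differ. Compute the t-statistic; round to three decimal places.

Let group 1 = line 1, group 2 = line 2. H0: μ_1 = μ_2; H1: μ_1 ≠ μ_2 (Welch's two-sample t-test, two-sided).
t = (x̄_1 − x̄_2)/√(s_1²/n_1 + s_2²/n_2) = (334.8 − 451.2)/√(77.8²/41 + 231.4²/35) = -2.842
Welch–Satterthwaite df ≈ 40.56
Two-sided p-value ≈ 0.007
Since p ≈ 0.007 < α = 0.05, reject H0; the data support H1.

-2.842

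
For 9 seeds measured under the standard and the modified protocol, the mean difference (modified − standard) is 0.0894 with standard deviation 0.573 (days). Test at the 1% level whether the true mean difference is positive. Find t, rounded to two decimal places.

H0: μ_d = 0; H1: μ_d > 0 (paired t-test on the differences, right-tailed).
t = d̄/(s_d/√n) = 0.0894/(0.573/√9) = 0.47
df = n − 1 = 8
p-value = P(T ≥ 0.47) ≈ 0.326
Since p ≈ 0.326 > α = 0.01, fail to reject H0; the data do not provide sufficient evidence against H0.

0.47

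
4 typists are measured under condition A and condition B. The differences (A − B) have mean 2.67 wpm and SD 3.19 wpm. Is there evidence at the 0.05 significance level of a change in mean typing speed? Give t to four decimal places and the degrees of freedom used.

H0: μ_d = 0; H1: μ_d ≠ 0 (paired t-test on the differences, two-sided).
t = d̄/(s_d/√n) = 2.67/(3.19/√4) = 1.6740
df = n − 1 = 3
Two-sided p-value ≈ 0.1927
Since p ≈ 0.1927 > α = 0.05, fail to reject H0; the data do not provide sufficient evidence against H0.

t = 1.6740, df = 3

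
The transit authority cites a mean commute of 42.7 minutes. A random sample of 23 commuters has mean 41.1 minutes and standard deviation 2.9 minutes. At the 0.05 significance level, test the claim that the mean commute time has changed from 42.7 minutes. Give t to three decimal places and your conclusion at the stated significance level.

t = -2.646; reject H0

H0: μ = 42.7; H1: μ ≠ 42.7 (one-sample t-test, two-sided).
t = (x̄ − μ₀)/(s/√n) = (41.1 − 42.7)/(2.9/√23) = -2.646
df = n − 1 = 22
Two-sided p-value ≈ 0.015
Since p ≈ 0.015 < α = 0.05, reject H0; the data support H1.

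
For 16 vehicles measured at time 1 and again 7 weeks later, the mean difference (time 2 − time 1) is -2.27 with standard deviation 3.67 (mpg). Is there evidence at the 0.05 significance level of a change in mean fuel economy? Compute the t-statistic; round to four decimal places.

-2.4741

H0: μ_d = 0; H1: μ_d ≠ 0 (paired t-test on the differences, two-sided).
t = d̄/(s_d/√n) = -2.27/(3.67/√16) = -2.4741
df = n − 1 = 15
Two-sided p-value ≈ 0.026
Since p ≈ 0.026 < α = 0.05, reject H0; the evidence is statistically significant.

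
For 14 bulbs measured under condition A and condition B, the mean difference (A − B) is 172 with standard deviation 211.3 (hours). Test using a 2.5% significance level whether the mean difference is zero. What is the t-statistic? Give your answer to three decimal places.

3.046

H0: μ_d = 0; H1: μ_d ≠ 0 (paired t-test on the differences, two-sided).
t = d̄/(s_d/√n) = 172/(211.3/√14) = 3.046
df = n − 1 = 13
Two-sided p-value ≈ 0.0094
Since p ≈ 0.0094 < α = 0.025, reject H0; the data support H1.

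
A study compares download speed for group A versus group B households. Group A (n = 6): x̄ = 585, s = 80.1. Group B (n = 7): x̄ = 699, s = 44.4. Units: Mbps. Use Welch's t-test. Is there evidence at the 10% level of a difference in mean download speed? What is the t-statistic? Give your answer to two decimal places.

Let group 1 = group A, group 2 = group B. H0: μ_1 = μ_2; H1: μ_1 ≠ μ_2 (Welch's two-sample t-test, two-sided).
t = (x̄_1 − x̄_2)/√(s_1²/n_1 + s_2²/n_2) = (585 − 699)/√(80.1²/6 + 44.4²/7) = -3.10
Welch–Satterthwaite df ≈ 7.54
Two-sided p-value ≈ 0.0157
Since p ≈ 0.0157 < α = 0.1, reject H0; the data support H1.

-3.10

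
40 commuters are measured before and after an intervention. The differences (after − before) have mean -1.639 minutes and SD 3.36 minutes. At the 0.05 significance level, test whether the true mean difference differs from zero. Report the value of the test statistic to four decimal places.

H0: μ_d = 0; H1: μ_d ≠ 0 (paired t-test on the differences, two-sided).
t = d̄/(s_d/√n) = -1.639/(3.36/√40) = -3.0851
df = n − 1 = 39
Two-sided p-value ≈ 0.0037
Since p ≈ 0.0037 < α = 0.05, reject H0; the evidence is statistically significant.

-3.0851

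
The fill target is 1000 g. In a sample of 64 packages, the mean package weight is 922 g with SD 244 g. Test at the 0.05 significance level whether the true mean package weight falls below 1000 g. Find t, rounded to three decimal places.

H0: μ = 1000; H1: μ < 1000 (one-sample t-test, left-tailed).
t = (x̄ − μ₀)/(s/√n) = (922 − 1000)/(244/√64) = -2.557
df = n − 1 = 63
p-value = P(T ≤ -2.557) ≈ 0.0065
Since p ≈ 0.0065 < α = 0.05, reject H0; the data support H1.

-2.557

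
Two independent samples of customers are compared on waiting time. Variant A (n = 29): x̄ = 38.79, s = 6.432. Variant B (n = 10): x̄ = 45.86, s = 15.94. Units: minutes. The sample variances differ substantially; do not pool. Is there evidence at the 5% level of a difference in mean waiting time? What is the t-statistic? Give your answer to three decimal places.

-1.365

Let group 1 = variant A, group 2 = variant B. H0: μ_1 = μ_2; H1: μ_1 ≠ μ_2 (Welch's two-sample t-test, two-sided).
t = (x̄_1 − x̄_2)/√(s_1²/n_1 + s_2²/n_2) = (38.79 − 45.86)/√(6.432²/29 + 15.94²/10) = -1.365
Welch–Satterthwaite df ≈ 10.03
Two-sided p-value ≈ 0.2022
Since p ≈ 0.2022 > α = 0.05, fail to reject H0; the evidence is not statistically significant.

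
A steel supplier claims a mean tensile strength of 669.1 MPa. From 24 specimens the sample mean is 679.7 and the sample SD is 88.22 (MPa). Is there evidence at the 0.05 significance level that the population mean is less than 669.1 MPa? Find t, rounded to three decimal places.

0.589

H0: μ = 669.1; H1: μ < 669.1 (one-sample t-test, left-tailed).
t = (x̄ − μ₀)/(s/√n) = (679.7 − 669.1)/(88.22/√24) = 0.589
df = n − 1 = 23
p-value = P(T ≤ 0.589) ≈ 0.7191
Since p ≈ 0.7191 > α = 0.05, fail to reject H0; the evidence is not statistically significant.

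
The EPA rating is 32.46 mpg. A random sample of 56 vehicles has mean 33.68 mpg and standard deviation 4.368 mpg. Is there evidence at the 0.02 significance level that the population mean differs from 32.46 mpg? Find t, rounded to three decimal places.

H0: μ = 32.46; H1: μ ≠ 32.46 (one-sample t-test, two-sided).
t = (x̄ − μ₀)/(s/√n) = (33.68 − 32.46)/(4.368/√56) = 2.090
df = n − 1 = 55
Two-sided p-value ≈ 0.041
Since p ≈ 0.041 > α = 0.02, fail to reject H0; the evidence is not statistically significant.

2.090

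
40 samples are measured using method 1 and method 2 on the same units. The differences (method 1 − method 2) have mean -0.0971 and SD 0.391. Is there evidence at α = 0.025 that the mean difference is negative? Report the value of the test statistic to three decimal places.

-1.571

H0: μ_d = 0; H1: μ_d < 0 (paired t-test on the differences, left-tailed).
t = d̄/(s_d/√n) = -0.0971/(0.391/√40) = -1.571
df = n − 1 = 39
p-value = P(T ≤ -1.571) ≈ 0.062
Since p ≈ 0.062 > α = 0.025, fail to reject H0; the data do not provide sufficient evidence against H0.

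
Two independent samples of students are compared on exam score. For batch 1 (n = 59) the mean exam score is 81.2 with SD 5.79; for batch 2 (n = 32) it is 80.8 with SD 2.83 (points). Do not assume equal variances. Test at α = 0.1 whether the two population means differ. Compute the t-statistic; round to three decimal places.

0.442

Let group 1 = batch 1, group 2 = batch 2. H0: μ_1 = μ_2; H1: μ_1 ≠ μ_2 (Welch's two-sample t-test, two-sided).
t = (x̄_1 − x̄_2)/√(s_1²/n_1 + s_2²/n_2) = (81.2 − 80.8)/√(5.79²/59 + 2.83²/32) = 0.442
Welch–Satterthwaite df ≈ 88.30
Two-sided p-value ≈ 0.6595
Since p ≈ 0.6595 > α = 0.1, fail to reject H0; the data do not provide sufficient evidence against H0.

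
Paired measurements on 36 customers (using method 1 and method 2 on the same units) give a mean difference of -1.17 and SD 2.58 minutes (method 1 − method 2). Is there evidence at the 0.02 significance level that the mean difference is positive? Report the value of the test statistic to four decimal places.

H0: μ_d = 0; H1: μ_d > 0 (paired t-test on the differences, right-tailed).
t = d̄/(s_d/√n) = -1.17/(2.58/√36) = -2.7209
df = n − 1 = 35
p-value = P(T ≥ -2.7209) ≈ 0.995
Since p ≈ 0.995 > α = 0.02, fail to reject H0; the evidence is not statistically significant.

-2.7209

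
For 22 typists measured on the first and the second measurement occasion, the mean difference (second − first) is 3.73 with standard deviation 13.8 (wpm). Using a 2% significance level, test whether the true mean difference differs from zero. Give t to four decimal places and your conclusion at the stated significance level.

H0: μ_d = 0; H1: μ_d ≠ 0 (paired t-test on the differences, two-sided).
t = d̄/(s_d/√n) = 3.73/(13.8/√22) = 1.2678
df = n − 1 = 21
Two-sided p-value ≈ 0.2188
Since p ≈ 0.2188 > α = 0.02, fail to reject H0; the evidence is not statistically significant.

t = 1.2678; fail to reject H0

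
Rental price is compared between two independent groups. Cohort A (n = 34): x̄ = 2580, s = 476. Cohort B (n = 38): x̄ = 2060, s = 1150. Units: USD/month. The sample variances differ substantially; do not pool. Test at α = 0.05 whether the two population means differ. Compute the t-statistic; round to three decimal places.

2.554

Let group 1 = cohort A, group 2 = cohort B. H0: μ_1 = μ_2; H1: μ_1 ≠ μ_2 (Welch's two-sample t-test, two-sided).
t = (x̄_1 − x̄_2)/√(s_1²/n_1 + s_2²/n_2) = (2580 − 2060)/√(476²/34 + 1150²/38) = 2.554
Welch–Satterthwaite df ≈ 50.45
Two-sided p-value ≈ 0.0137
Since p ≈ 0.0137 < α = 0.05, reject H0; the evidence is statistically significant.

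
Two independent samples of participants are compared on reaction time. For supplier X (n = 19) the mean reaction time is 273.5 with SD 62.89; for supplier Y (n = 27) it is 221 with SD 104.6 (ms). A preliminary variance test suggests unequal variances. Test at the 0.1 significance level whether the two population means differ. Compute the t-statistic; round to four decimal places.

2.1198

Let group 1 = supplier X, group 2 = supplier Y. H0: μ_1 = μ_2; H1: μ_1 ≠ μ_2 (Welch's two-sample t-test, two-sided).
t = (x̄_1 − x̄_2)/√(s_1²/n_1 + s_2²/n_2) = (273.5 − 221)/√(62.89²/19 + 104.6²/27) = 2.1198
Welch–Satterthwaite df ≈ 43.13
Two-sided p-value ≈ 0.0398
Since p ≈ 0.0398 < α = 0.1, reject H0; the data support H1.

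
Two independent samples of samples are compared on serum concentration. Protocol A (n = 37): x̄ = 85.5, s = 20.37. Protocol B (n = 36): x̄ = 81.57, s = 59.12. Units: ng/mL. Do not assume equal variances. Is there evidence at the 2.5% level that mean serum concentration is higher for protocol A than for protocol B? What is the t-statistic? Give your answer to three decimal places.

0.378

Let group 1 = protocol A, group 2 = protocol B. H0: μ_1 = μ_2; H1: μ_1 > μ_2 (Welch's two-sample t-test, right-tailed).
t = (x̄_1 − x̄_2)/√(s_1²/n_1 + s_2²/n_2) = (85.5 − 81.57)/√(20.37²/37 + 59.12²/36) = 0.378
Welch–Satterthwaite df ≈ 42.99
p-value = P(T ≥ 0.378) ≈ 0.3538
Since p ≈ 0.3538 > α = 0.025, fail to reject H0; the data do not provide sufficient evidence against H0.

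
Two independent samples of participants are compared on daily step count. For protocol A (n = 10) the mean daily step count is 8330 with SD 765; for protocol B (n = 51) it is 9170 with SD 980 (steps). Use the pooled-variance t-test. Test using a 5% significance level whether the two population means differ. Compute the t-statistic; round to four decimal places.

Let group 1 = protocol A, group 2 = protocol B. H0: μ_1 = μ_2; H1: μ_1 ≠ μ_2 (two-sample pooled-variance t-test, two-sided).
s_p² = [(10−1)·765² + (51−1)·980²]/(10+51−2) = 903170
t = (8330 − 9170)/√[903170·(1/10 + 1/51)] = -2.5557
df = n₁ + n₂ − 2 = 59
Two-sided p-value ≈ 0.013
Since p ≈ 0.013 < α = 0.05, reject H0; the evidence is statistically significant.

-2.5557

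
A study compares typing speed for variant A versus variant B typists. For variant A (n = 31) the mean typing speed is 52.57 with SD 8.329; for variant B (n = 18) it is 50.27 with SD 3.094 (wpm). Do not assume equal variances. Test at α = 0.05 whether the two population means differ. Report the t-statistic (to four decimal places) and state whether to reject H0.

Let group 1 = variant A, group 2 = variant B. H0: μ_1 = μ_2; H1: μ_1 ≠ μ_2 (Welch's two-sample t-test, two-sided).
t = (x̄_1 − x̄_2)/√(s_1²/n_1 + s_2²/n_2) = (52.57 − 50.27)/√(8.329²/31 + 3.094²/18) = 1.3820
Welch–Satterthwaite df ≈ 41.79
Two-sided p-value ≈ 0.174
Since p ≈ 0.174 > α = 0.05, fail to reject H0; the evidence is not statistically significant.

t = 1.3820; fail to reject H0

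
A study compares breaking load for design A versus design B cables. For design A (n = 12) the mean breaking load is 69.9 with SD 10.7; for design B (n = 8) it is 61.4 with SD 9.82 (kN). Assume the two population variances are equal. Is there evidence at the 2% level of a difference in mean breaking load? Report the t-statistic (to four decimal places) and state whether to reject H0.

Let group 1 = design A, group 2 = design B. H0: μ_1 = μ_2; H1: μ_1 ≠ μ_2 (two-sample pooled-variance t-test, two-sided).
s_p² = [(12−1)·10.7² + (8−1)·9.82²]/(12+8−2) = 107.468
t = (69.9 − 61.4)/√[107.468·(1/12 + 1/8)] = 1.7964
df = n₁ + n₂ − 2 = 18
Two-sided p-value ≈ 0.089
Since p ≈ 0.089 > α = 0.02, fail to reject H0; the data do not provide sufficient evidence against H0.

t = 1.7964; fail to reject H0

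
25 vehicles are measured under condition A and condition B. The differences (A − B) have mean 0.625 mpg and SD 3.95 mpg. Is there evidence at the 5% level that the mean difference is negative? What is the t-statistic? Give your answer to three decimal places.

0.791

H0: μ_d = 0; H1: μ_d < 0 (paired t-test on the differences, left-tailed).
t = d̄/(s_d/√n) = 0.625/(3.95/√25) = 0.791
df = n − 1 = 24
p-value = P(T ≤ 0.791) ≈ 0.7817
Since p ≈ 0.7817 > α = 0.05, fail to reject H0; the data do not provide sufficient evidence against H0.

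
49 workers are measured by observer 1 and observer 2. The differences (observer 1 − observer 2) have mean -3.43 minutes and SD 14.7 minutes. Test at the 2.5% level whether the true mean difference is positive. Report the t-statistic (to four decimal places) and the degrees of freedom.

t = -1.6333, df = 48

H0: μ_d = 0; H1: μ_d > 0 (paired t-test on the differences, right-tailed).
t = d̄/(s_d/√n) = -3.43/(14.7/√49) = -1.6333
df = n − 1 = 48
p-value = P(T ≥ -1.6333) ≈ 0.9455
Since p ≈ 0.9455 > α = 0.025, fail to reject H0; the evidence is not statistically significant.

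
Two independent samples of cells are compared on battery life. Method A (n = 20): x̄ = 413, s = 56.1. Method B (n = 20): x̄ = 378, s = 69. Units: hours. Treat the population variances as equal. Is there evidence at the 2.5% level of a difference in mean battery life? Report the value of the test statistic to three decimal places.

Let group 1 = method A, group 2 = method B. H0: μ_1 = μ_2; H1: μ_1 ≠ μ_2 (two-sample pooled-variance t-test, two-sided).
s_p² = [(20−1)·56.1² + (20−1)·69²]/(20+20−2) = 3954.1
t = (413 − 378)/√[3954.1·(1/20 + 1/20)] = 1.760
df = n₁ + n₂ − 2 = 38
Two-sided p-value ≈ 0.0864
Since p ≈ 0.0864 > α = 0.025, fail to reject H0; the evidence is not statistically significant.

1.760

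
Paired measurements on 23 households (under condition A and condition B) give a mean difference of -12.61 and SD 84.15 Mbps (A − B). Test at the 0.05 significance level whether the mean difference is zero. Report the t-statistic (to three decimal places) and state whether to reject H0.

H0: μ_d = 0; H1: μ_d ≠ 0 (paired t-test on the differences, two-sided).
t = d̄/(s_d/√n) = -12.61/(84.15/√23) = -0.719
df = n − 1 = 22
Two-sided p-value ≈ 0.4799
Since p ≈ 0.4799 > α = 0.05, fail to reject H0; the data do not provide sufficient evidence against H0.

t = -0.719; fail to reject H0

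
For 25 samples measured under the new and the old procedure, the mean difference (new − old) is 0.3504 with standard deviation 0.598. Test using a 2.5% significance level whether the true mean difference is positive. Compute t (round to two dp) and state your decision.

t = 2.93; reject H0

H0: μ_d = 0; H1: μ_d > 0 (paired t-test on the differences, right-tailed).
t = d̄/(s_d/√n) = 0.3504/(0.598/√25) = 2.93
df = n − 1 = 24
p-value = P(T ≥ 2.93) ≈ 0.004
Since p ≈ 0.004 < α = 0.025, reject H0; the evidence is statistically significant.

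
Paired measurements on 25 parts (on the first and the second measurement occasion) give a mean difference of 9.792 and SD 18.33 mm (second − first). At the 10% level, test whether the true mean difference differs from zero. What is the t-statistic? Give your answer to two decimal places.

2.67

H0: μ_d = 0; H1: μ_d ≠ 0 (paired t-test on the differences, two-sided).
t = d̄/(s_d/√n) = 9.792/(18.33/√25) = 2.67
df = n − 1 = 24
Two-sided p-value ≈ 0.013
Since p ≈ 0.013 < α = 0.1, reject H0; the evidence is statistically significant.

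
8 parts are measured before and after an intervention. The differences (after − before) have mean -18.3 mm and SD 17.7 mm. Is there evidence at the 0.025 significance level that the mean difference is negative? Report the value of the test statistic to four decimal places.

H0: μ_d = 0; H1: μ_d < 0 (paired t-test on the differences, left-tailed).
t = d̄/(s_d/√n) = -18.3/(17.7/√8) = -2.9243
df = n − 1 = 7
p-value = P(T ≤ -2.9243) ≈ 0.011
Since p ≈ 0.011 < α = 0.025, reject H0; the evidence is statistically significant.

-2.9243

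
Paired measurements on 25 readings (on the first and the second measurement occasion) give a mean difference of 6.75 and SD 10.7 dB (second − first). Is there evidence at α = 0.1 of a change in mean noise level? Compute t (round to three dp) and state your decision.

H0: μ_d = 0; H1: μ_d ≠ 0 (paired t-test on the differences, two-sided).
t = d̄/(s_d/√n) = 6.75/(10.7/√25) = 3.154
df = n − 1 = 24
Two-sided p-value ≈ 0.004
Since p ≈ 0.004 < α = 0.1, reject H0; the data support H1.

t = 3.154; reject H0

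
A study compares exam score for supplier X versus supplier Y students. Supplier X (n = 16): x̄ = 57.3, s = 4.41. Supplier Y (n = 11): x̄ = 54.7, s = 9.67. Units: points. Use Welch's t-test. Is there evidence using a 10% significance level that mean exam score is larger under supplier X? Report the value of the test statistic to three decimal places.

0.834

Let group 1 = supplier X, group 2 = supplier Y. H0: μ_1 = μ_2; H1: μ_1 > μ_2 (Welch's two-sample t-test, right-tailed).
t = (x̄_1 − x̄_2)/√(s_1²/n_1 + s_2²/n_2) = (57.3 − 54.7)/√(4.41²/16 + 9.67²/11) = 0.834
Welch–Satterthwaite df ≈ 12.89
p-value = P(T ≥ 0.834) ≈ 0.210
Since p ≈ 0.210 > α = 0.1, fail to reject H0; the data do not provide sufficient evidence against H0.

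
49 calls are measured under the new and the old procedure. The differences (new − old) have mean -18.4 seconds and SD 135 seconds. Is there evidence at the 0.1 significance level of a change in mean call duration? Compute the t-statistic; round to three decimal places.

-0.954

H0: μ_d = 0; H1: μ_d ≠ 0 (paired t-test on the differences, two-sided).
t = d̄/(s_d/√n) = -18.4/(135/√49) = -0.954
df = n − 1 = 48
Two-sided p-value ≈ 0.3448
Since p ≈ 0.3448 > α = 0.1, fail to reject H0; the evidence is not statistically significant.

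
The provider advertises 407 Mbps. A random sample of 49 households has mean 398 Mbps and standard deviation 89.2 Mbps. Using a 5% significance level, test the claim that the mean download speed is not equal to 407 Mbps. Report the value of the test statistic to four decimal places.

H0: μ = 407; H1: μ ≠ 407 (one-sample t-test, two-sided).
t = (x̄ − μ₀)/(s/√n) = (398 − 407)/(89.2/√49) = -0.7063
df = n − 1 = 48
Two-sided p-value ≈ 0.4834
Since p ≈ 0.4834 > α = 0.05, fail to reject H0; the data do not provide sufficient evidence against H0.

-0.7063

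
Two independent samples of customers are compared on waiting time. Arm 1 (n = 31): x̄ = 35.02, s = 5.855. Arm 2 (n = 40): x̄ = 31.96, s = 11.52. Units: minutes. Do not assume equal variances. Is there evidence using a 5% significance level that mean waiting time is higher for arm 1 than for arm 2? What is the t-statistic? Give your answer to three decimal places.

Let group 1 = arm 1, group 2 = arm 2. H0: μ_1 = μ_2; H1: μ_1 > μ_2 (Welch's two-sample t-test, right-tailed).
t = (x̄_1 − x̄_2)/√(s_1²/n_1 + s_2²/n_2) = (35.02 − 31.96)/√(5.855²/31 + 11.52²/40) = 1.455
Welch–Satterthwaite df ≈ 60.58
p-value = P(T ≥ 1.455) ≈ 0.075
Since p ≈ 0.075 > α = 0.05, fail to reject H0; the evidence is not statistically significant.

1.455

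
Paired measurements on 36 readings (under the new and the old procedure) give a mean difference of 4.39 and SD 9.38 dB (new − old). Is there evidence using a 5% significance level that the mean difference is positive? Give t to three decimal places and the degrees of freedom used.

t = 2.808, df = 35

H0: μ_d = 0; H1: μ_d > 0 (paired t-test on the differences, right-tailed).
t = d̄/(s_d/√n) = 4.39/(9.38/√36) = 2.808
df = n − 1 = 35
p-value = P(T ≥ 2.808) ≈ 0.0040
Since p ≈ 0.0040 < α = 0.05, reject H0; the evidence is statistically significant.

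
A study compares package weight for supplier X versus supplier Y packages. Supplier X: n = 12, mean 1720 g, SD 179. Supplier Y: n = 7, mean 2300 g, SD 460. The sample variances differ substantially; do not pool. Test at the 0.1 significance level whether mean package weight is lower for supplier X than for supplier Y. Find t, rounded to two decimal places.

Let group 1 = supplier X, group 2 = supplier Y. H0: μ_1 = μ_2; H1: μ_1 < μ_2 (Welch's two-sample t-test, left-tailed).
t = (x̄_1 − x̄_2)/√(s_1²/n_1 + s_2²/n_2) = (1720 − 2300)/√(179²/12 + 460²/7) = -3.20
Welch–Satterthwaite df ≈ 7.08
p-value = P(T ≤ -3.20) ≈ 0.007
Since p ≈ 0.007 < α = 0.1, reject H0; the evidence is statistically significant.

-3.20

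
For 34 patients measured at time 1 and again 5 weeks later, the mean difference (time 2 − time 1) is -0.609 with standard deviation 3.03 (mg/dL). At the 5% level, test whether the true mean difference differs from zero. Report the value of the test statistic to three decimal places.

-1.172

H0: μ_d = 0; H1: μ_d ≠ 0 (paired t-test on the differences, two-sided).
t = d̄/(s_d/√n) = -0.609/(3.03/√34) = -1.172
df = n − 1 = 33
Two-sided p-value ≈ 0.250
Since p ≈ 0.250 > α = 0.05, fail to reject H0; the data do not provide sufficient evidence against H0.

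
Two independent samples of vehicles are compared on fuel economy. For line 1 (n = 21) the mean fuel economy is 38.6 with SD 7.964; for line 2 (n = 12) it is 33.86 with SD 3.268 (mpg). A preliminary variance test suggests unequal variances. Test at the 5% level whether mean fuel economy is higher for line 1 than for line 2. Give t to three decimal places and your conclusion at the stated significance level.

t = 2.397; reject H0

Let group 1 = line 1, group 2 = line 2. H0: μ_1 = μ_2; H1: μ_1 > μ_2 (Welch's two-sample t-test, right-tailed).
t = (x̄_1 − x̄_2)/√(s_1²/n_1 + s_2²/n_2) = (38.6 − 33.86)/√(7.964²/21 + 3.268²/12) = 2.397
Welch–Satterthwaite df ≈ 28.95
p-value = P(T ≥ 2.397) ≈ 0.0116
Since p ≈ 0.0116 < α = 0.05, reject H0; the evidence is statistically significant.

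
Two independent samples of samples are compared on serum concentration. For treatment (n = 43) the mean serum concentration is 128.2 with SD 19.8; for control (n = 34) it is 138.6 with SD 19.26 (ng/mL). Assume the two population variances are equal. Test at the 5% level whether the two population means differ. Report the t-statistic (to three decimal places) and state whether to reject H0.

t = -2.316; reject H0

Let group 1 = treatment, group 2 = control. H0: μ_1 = μ_2; H1: μ_1 ≠ μ_2 (two-sample pooled-variance t-test, two-sided).
s_p² = [(43−1)·19.8² + (34−1)·19.26²]/(43+34−2) = 382.759
t = (128.2 − 138.6)/√[382.759·(1/43 + 1/34)] = -2.316
df = n₁ + n₂ − 2 = 75
Two-sided p-value ≈ 0.023
Since p ≈ 0.023 < α = 0.05, reject H0; the data support H1.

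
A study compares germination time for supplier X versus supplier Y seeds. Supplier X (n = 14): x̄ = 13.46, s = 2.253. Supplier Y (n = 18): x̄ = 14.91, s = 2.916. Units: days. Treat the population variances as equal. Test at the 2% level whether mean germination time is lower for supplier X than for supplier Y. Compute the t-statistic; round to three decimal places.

Let group 1 = supplier X, group 2 = supplier Y. H0: μ_1 = μ_2; H1: μ_1 < μ_2 (two-sample pooled-variance t-test, left-tailed).
s_p² = [(14−1)·2.253² + (18−1)·2.916²]/(14+18−2) = 7.018
t = (13.46 − 14.91)/√[7.018·(1/14 + 1/18)] = -1.536
df = n₁ + n₂ − 2 = 30
p-value = P(T ≤ -1.536) ≈ 0.0675
Since p ≈ 0.0675 > α = 0.02, fail to reject H0; the data do not provide sufficient evidence against H0.

-1.536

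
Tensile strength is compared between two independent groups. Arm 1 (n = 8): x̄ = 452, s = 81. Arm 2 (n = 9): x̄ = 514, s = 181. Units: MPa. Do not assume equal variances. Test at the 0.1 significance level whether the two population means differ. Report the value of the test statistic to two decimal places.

-0.93

Let group 1 = arm 1, group 2 = arm 2. H0: μ_1 = μ_2; H1: μ_1 ≠ μ_2 (Welch's two-sample t-test, two-sided).
t = (x̄_1 − x̄_2)/√(s_1²/n_1 + s_2²/n_2) = (452 − 514)/√(81²/8 + 181²/9) = -0.93
Welch–Satterthwaite df ≈ 11.35
Two-sided p-value ≈ 0.373
Since p ≈ 0.373 > α = 0.1, fail to reject H0; the evidence is not statistically significant.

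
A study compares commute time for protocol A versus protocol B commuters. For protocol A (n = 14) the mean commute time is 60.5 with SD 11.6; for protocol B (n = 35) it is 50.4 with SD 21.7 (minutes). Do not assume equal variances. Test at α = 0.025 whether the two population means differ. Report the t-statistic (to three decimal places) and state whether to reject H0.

Let group 1 = protocol A, group 2 = protocol B. H0: μ_1 = μ_2; H1: μ_1 ≠ μ_2 (Welch's two-sample t-test, two-sided).
t = (x̄_1 − x̄_2)/√(s_1²/n_1 + s_2²/n_2) = (60.5 − 50.4)/√(11.6²/14 + 21.7²/35) = 2.103
Welch–Satterthwaite df ≈ 42.80
Two-sided p-value ≈ 0.041
Since p ≈ 0.041 > α = 0.025, fail to reject H0; the data do not provide sufficient evidence against H0.

t = 2.103; fail to reject H0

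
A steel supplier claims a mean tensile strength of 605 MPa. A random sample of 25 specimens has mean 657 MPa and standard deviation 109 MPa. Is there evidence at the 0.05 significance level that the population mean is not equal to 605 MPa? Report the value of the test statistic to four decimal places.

2.3853

H0: μ = 605; H1: μ ≠ 605 (one-sample t-test, two-sided).
t = (x̄ − μ₀)/(s/√n) = (657 − 605)/(109/√25) = 2.3853
df = n − 1 = 24
Two-sided p-value ≈ 0.0253
Since p ≈ 0.0253 < α = 0.05, reject H0; the evidence is statistically significant.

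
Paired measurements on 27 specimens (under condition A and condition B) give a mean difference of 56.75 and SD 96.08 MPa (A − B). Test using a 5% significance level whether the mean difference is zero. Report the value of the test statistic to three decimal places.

3.069

H0: μ_d = 0; H1: μ_d ≠ 0 (paired t-test on the differences, two-sided).
t = d̄/(s_d/√n) = 56.75/(96.08/√27) = 3.069
df = n − 1 = 26
Two-sided p-value ≈ 0.0050
Since p ≈ 0.0050 < α = 0.05, reject H0; the evidence is statistically significant.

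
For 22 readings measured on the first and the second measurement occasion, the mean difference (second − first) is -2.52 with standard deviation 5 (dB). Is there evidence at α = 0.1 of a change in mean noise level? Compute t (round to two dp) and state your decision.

H0: μ_d = 0; H1: μ_d ≠ 0 (paired t-test on the differences, two-sided).
t = d̄/(s_d/√n) = -2.52/(5/√22) = -2.36
df = n − 1 = 21
Two-sided p-value ≈ 0.0278
Since p ≈ 0.0278 < α = 0.1, reject H0; the data support H1.

t = -2.36; reject H0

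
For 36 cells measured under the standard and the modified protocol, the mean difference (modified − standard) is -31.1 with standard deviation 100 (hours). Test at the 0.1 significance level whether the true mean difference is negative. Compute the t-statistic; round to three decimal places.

-1.866

H0: μ_d = 0; H1: μ_d < 0 (paired t-test on the differences, left-tailed).
t = d̄/(s_d/√n) = -31.1/(100/√36) = -1.866
df = n − 1 = 35
p-value = P(T ≤ -1.866) ≈ 0.0352
Since p ≈ 0.0352 < α = 0.1, reject H0; the evidence is statistically significant.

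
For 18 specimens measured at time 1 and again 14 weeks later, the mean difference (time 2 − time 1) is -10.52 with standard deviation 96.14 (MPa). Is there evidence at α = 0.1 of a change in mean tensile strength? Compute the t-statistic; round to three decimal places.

-0.464

H0: μ_d = 0; H1: μ_d ≠ 0 (paired t-test on the differences, two-sided).
t = d̄/(s_d/√n) = -10.52/(96.14/√18) = -0.464
df = n − 1 = 17
Two-sided p-value ≈ 0.648
Since p ≈ 0.648 > α = 0.1, fail to reject H0; the data do not provide sufficient evidence against H0.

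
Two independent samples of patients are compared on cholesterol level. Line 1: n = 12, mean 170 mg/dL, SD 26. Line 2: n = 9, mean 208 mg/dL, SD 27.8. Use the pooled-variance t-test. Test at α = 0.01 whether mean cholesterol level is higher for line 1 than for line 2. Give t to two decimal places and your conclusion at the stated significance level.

Let group 1 = line 1, group 2 = line 2. H0: μ_1 = μ_2; H1: μ_1 > μ_2 (two-sample pooled-variance t-test, right-tailed).
s_p² = [(12−1)·26² + (9−1)·27.8²]/(12+9−2) = 716.775
t = (170 − 208)/√[716.775·(1/12 + 1/9)] = -3.22
df = n₁ + n₂ − 2 = 19
p-value = P(T ≥ -3.22) ≈ 0.998
Since p ≈ 0.998 > α = 0.01, fail to reject H0; the evidence is not statistically significant.

t = -3.22; fail to reject H0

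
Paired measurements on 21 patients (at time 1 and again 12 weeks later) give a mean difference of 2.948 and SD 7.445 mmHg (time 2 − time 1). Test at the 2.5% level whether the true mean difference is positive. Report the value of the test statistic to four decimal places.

1.8146

H0: μ_d = 0; H1: μ_d > 0 (paired t-test on the differences, right-tailed).
t = d̄/(s_d/√n) = 2.948/(7.445/√21) = 1.8146
df = n − 1 = 20
p-value = P(T ≥ 1.8146) ≈ 0.042
Since p ≈ 0.042 > α = 0.025, fail to reject H0; the data do not provide sufficient evidence against H0.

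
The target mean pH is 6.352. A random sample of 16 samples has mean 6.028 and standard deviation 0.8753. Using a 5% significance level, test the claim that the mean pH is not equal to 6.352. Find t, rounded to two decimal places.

-1.48

H0: μ = 6.352; H1: μ ≠ 6.352 (one-sample t-test, two-sided).
t = (x̄ − μ₀)/(s/√n) = (6.028 − 6.352)/(0.8753/√16) = -1.48
df = n − 1 = 15
Two-sided p-value ≈ 0.159
Since p ≈ 0.159 > α = 0.05, fail to reject H0; the evidence is not statistically significant.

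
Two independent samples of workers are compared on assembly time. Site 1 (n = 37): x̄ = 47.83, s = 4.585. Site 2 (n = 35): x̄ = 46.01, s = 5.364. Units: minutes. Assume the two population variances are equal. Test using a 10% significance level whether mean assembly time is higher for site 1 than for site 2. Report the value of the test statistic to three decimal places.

Let group 1 = site 1, group 2 = site 2. H0: μ_1 = μ_2; H1: μ_1 > μ_2 (two-sample pooled-variance t-test, right-tailed).
s_p² = [(37−1)·4.585² + (35−1)·5.364²]/(37+35−2) = 24.7866
t = (47.83 − 46.01)/√[24.7866·(1/37 + 1/35)] = 1.550
df = n₁ + n₂ − 2 = 70
p-value = P(T ≥ 1.550) ≈ 0.063
Since p ≈ 0.063 < α = 0.1, reject H0; the evidence is statistically significant.

1.550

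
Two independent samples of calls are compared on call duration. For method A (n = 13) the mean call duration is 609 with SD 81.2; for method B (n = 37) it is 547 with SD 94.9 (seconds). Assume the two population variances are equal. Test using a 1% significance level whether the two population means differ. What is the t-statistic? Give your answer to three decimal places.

2.098

Let group 1 = method A, group 2 = method B. H0: μ_1 = μ_2; H1: μ_1 ≠ μ_2 (two-sample pooled-variance t-test, two-sided).
s_p² = [(13−1)·81.2² + (37−1)·94.9²]/(13+37−2) = 8402.87
t = (609 − 547)/√[8402.87·(1/13 + 1/37)] = 2.098
df = n₁ + n₂ − 2 = 48
Two-sided p-value ≈ 0.041
Since p ≈ 0.041 > α = 0.01, fail to reject H0; the data do not provide sufficient evidence against H0.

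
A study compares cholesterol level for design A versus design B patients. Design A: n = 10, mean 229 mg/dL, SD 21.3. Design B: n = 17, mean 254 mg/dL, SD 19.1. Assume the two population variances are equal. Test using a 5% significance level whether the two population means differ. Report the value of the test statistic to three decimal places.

-3.149

Let group 1 = design A, group 2 = design B. H0: μ_1 = μ_2; H1: μ_1 ≠ μ_2 (two-sample pooled-variance t-test, two-sided).
s_p² = [(10−1)·21.3² + (17−1)·19.1²]/(10+17−2) = 396.807
t = (229 − 254)/√[396.807·(1/10 + 1/17)] = -3.149
df = n₁ + n₂ − 2 = 25
Two-sided p-value ≈ 0.0042
Since p ≈ 0.0042 < α = 0.05, reject H0; the data support H1.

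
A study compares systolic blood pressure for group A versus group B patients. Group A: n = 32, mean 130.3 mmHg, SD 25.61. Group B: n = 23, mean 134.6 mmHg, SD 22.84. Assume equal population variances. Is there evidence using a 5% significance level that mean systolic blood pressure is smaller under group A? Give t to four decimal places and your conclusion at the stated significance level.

Let group 1 = group A, group 2 = group B. H0: μ_1 = μ_2; H1: μ_1 < μ_2 (two-sample pooled-variance t-test, left-tailed).
s_p² = [(32−1)·25.61² + (23−1)·22.84²]/(32+23−2) = 600.164
t = (130.3 − 134.6)/√[600.164·(1/32 + 1/23)] = -0.6421
df = n₁ + n₂ − 2 = 53
p-value = P(T ≤ -0.6421) ≈ 0.262
Since p ≈ 0.262 > α = 0.05, fail to reject H0; the data do not provide sufficient evidence against H0.

t = -0.6421; fail to reject H0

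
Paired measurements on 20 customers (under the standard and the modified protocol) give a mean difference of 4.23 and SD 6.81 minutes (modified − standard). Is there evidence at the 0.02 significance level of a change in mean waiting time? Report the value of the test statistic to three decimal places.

2.778

H0: μ_d = 0; H1: μ_d ≠ 0 (paired t-test on the differences, two-sided).
t = d̄/(s_d/√n) = 4.23/(6.81/√20) = 2.778
df = n − 1 = 19
Two-sided p-value ≈ 0.0120
Since p ≈ 0.0120 < α = 0.02, reject H0; the data support H1.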